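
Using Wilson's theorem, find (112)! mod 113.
By Wilson's theorem, (112)! ≡ -1 ≡ 112 (mod 113)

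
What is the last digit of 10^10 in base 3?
10 ≡ 1 (mod 3). 10 = 8 + 2 (binary 1010). Repeated squaring mod 3: 1^1 ≡ 1; 1^2 ≡ 1² = 1 ≡ 1; 1^4 ≡ 1² = 1 ≡ 1; 1^8 ≡ 1² = 1 ≡ 1. Multiply: 10^10 ≡ 1^8 × 1^2 ≡ 1 × 1 (mod 3): 1 × 1 = 1 ≡ 1. So 10^10 ≡ 1 (mod 3).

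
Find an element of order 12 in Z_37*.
8 has order 12 mod 37 since 8^{12} ≡ 1 (mod 37) and no smaller power works.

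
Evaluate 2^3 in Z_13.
3 = 2 + 1 (binary 11). Repeated squaring mod 13: 2^1 ≡ 2; 2^2 ≡ 2² = 4 ≡ 4. Multiply: 2^3 = 2^2 × 2^1 ≡ 4 × 2 (mod 13): 4 × 2 = 8 ≡ 8. So 2^3 ≡ 8 (mod 13).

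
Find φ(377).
336

Prime factorization: 377 = 13 × 29
Using the formula φ(n) = n × Π(1 - 1/p) for each prime factor p:
φ(377) = 377 × (1 - 1/13) × (1 - 1/29)
φ(377) = 336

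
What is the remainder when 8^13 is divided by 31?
Using repeated squaring. 13 = 8 + 4 + 1 (binary 1101). Repeated squaring mod 31: 8^1 ≡ 8; 8^2 ≡ 8² = 64 ≡ 2; 8^4 ≡ 2² = 4 ≡ 4; 8^8 ≡ 4² = 16 ≡ 16. Multiply: 8^13 = 8^8 × 8^4 × 8^1 ≡ 16 × 4 × 8 (mod 31): 16 × 4 = 64 ≡ 2; 2 × 8 = 16 ≡ 16. So 8^13 ≡ 16 (mod 31).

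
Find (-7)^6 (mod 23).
(-7) ≡ 16 (mod 23). 6 = 4 + 2 (binary 110). Repeated squaring mod 23: 16^1 ≡ 16; 16^2 ≡ 16² = 256 ≡ 3; 16^4 ≡ 3² = 9 ≡ 9. Multiply: (-7)^6 ≡ 16^4 × 16^2 ≡ 9 × 3 (mod 23): 9 × 3 = 27 ≡ 4. So (-7)^6 ≡ 4 (mod 23).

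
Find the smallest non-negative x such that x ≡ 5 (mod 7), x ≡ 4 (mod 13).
82

Using the Chinese Remainder Theorem:
M = product of moduli = 91
For equation 1: M_1 = 13, 13 ≡ 6 (mod 7), inverse of 13 mod 7 is 6 (check: 6 × 6 = 36 ≡ 1 (mod 7))
For equation 2: M_2 = 7, 7 ≡ 7 (mod 13), inverse of 7 mod 13 is 2 (check: 7 × 2 = 14 ≡ 1 (mod 13))
Combine: x ≡ Σ r_i×M_i×(M_i⁻¹ mod m_i) = 5×13×6 + 4×7×2 = 390 + 56 = 446
446 mod 91 = 82
x ≡ 82 (mod 91)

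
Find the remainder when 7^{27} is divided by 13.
By Fermat: 7^{12} ≡ 1 (mod 13). 27 = 2×12 + 3. So 7^{27} ≡ 7^{3} ≡ 5 (mod 13)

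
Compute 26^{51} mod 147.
104

Using successive squaring:
Binary expansion of 51: 110011
Powers of 26 mod 147 (each is the square of the previous):
  26^1 ≡ 26 (mod 147)
  26^2 ≡ 26² = 676 ≡ 88 (mod 147)
  26^4 ≡ 88² = 7744 ≡ 100 (mod 147)
  26^8 ≡ 100² = 10000 ≡ 4 (mod 147)
  26^16 ≡ 4² = 16 ≡ 16 (mod 147)
  26^32 ≡ 16² = 256 ≡ 109 (mod 147)
51 = 32 + 16 + 2 + 1, so 26^51 = 26^32 × 26^16 × 26^2 × 26^1 ≡ 109 × 16 × 88 × 26 (mod 147)
Multiplying step by step:
  109 × 16 = 1744 ≡ 127 (mod 147)
  127 × 88 = 11176 ≡ 4 (mod 147)
  4 × 26 = 104 ≡ 104 (mod 147)
Result: 26^51 ≡ 104 (mod 147)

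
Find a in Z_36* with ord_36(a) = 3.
13 has order 3 mod 36 since 13^{3} ≡ 1 (mod 36) and no smaller power works.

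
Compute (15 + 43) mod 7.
2

(15 + 43) = 58
58 mod 7 = 2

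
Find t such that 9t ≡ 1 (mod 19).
9^(-1) ≡ 17 (mod 19). Verification: 9 × 17 = 153 ≡ 1 (mod 19)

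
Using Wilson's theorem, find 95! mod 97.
(96)! = (95)! × (96) ≡ -1 (mod 97). So (95)! ≡ -1 × (96)^(-1) ≡ (-1)×(-1) = 1 (mod 97)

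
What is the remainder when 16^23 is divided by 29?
Using repeated squaring. 23 = 16 + 4 + 2 + 1 (binary 10111). Repeated squaring mod 29: 16^1 ≡ 16; 16^2 ≡ 16² = 256 ≡ 24; 16^4 ≡ 24² = 576 ≡ 25; 16^8 ≡ 25² = 625 ≡ 16; 16^16 ≡ 16² = 256 ≡ 24. Multiply: 16^23 = 16^16 × 16^4 × 16^2 × 16^1 ≡ 24 × 25 × 24 × 16 (mod 29): 24 × 25 = 600 ≡ 20; 20 × 24 = 480 ≡ 16; 16 × 16 = 256 ≡ 24. So 16^23 ≡ 24 (mod 29).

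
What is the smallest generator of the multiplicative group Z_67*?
p - 1 = 66 has prime divisors 2, 3, 11. h is a primitive root mod 67 iff h^(66/q) ≢ 1 (mod 67) for each such q.
h = 2: 2^33 ≡ 66, 2^22 ≡ 37, 2^6 ≡ 64 (mod 67); none is 1, so 2 has order 66 and is a primitive root.
The smallest primitive root mod 67 is g = 2.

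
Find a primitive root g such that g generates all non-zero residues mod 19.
p - 1 = 18 has prime divisors 2, 3. h is a primitive root mod 19 iff h^(18/q) ≢ 1 (mod 19) for each such q.
h = 2: 2^9 ≡ 18, 2^6 ≡ 7 (mod 19); none is 1, so 2 has order 18 and is a primitive root.
The smallest primitive root mod 19 is g = 2.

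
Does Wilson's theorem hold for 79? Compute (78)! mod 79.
(78)! mod 79 = 78. Since this equals -1 (mod 79), Wilson confirms 79 is prime.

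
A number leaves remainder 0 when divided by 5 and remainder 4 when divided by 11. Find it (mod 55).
M = 5 × 11 = 55. M₁ = 11, y₁ ≡ 1 (mod 5). M₂ = 5, y₂ ≡ 9 (mod 11). n = 0×11×1 + 4×5×9 ≡ 15 (mod 55)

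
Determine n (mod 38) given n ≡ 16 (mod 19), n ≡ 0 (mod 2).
16

Using the Chinese Remainder Theorem:
M = product of moduli = 38
For equation 1: M_1 = 2, 2 ≡ 2 (mod 19), inverse of 2 mod 19 is 10 (check: 2 × 10 = 20 ≡ 1 (mod 19))
For equation 2: M_2 = 19, 19 ≡ 1 (mod 2), inverse of 19 mod 2 is 1 (check: 1 × 1 = 1 ≡ 1 (mod 2))
Combine: n ≡ Σ r_i×M_i×(M_i⁻¹ mod m_i) = 16×2×10 + 0×19×1 = 320 + 0 = 320
320 mod 38 = 16
n ≡ 16 (mod 38)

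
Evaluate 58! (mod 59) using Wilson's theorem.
By Wilson's theorem, (58)! ≡ -1 ≡ 58 (mod 59)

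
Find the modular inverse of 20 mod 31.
20^(-1) ≡ 14 (mod 31). Verification: 20 × 14 = 280 ≡ 1 (mod 31)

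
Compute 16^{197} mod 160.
96

Using successive squaring:
Binary expansion of 197: 11000101
Powers of 16 mod 160 (each is the square of the previous):
  16^1 ≡ 16 (mod 160)
  16^2 ≡ 16² = 256 ≡ 96 (mod 160)
  16^4 ≡ 96² = 9216 ≡ 96 (mod 160)
  16^8 ≡ 96² = 9216 ≡ 96 (mod 160)
  16^16 ≡ 96² = 9216 ≡ 96 (mod 160)
  16^32 ≡ 96² = 9216 ≡ 96 (mod 160)
  16^64 ≡ 96² = 9216 ≡ 96 (mod 160)
  16^128 ≡ 96² = 9216 ≡ 96 (mod 160)
197 = 128 + 64 + 4 + 1, so 16^197 = 16^128 × 16^64 × 16^4 × 16^1 ≡ 96 × 96 × 96 × 16 (mod 160)
Multiplying step by step:
  96 × 96 = 9216 ≡ 96 (mod 160)
  96 × 96 = 9216 ≡ 96 (mod 160)
  96 × 16 = 1536 ≡ 96 (mod 160)
Result: 16^197 ≡ 96 (mod 160)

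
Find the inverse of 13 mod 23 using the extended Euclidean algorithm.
Extended GCD: 13(-7) + 23(4) = 1. So 13^(-1) ≡ 16 ≡ 16 (mod 23). Verify: 13 × 16 = 208 ≡ 1 (mod 23)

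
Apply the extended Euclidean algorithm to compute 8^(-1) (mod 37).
Extended GCD: 8(14) + 37(-3) = 1. So 8^(-1) ≡ 14 ≡ 14 (mod 37). Verify: 8 × 14 = 112 ≡ 1 (mod 37)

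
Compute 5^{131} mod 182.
73

Using successive squaring:
Binary expansion of 131: 10000011
Powers of 5 mod 182 (each is the square of the previous):
  5^1 ≡ 5 (mod 182)
  5^2 ≡ 5² = 25 ≡ 25 (mod 182)
  5^4 ≡ 25² = 625 ≡ 79 (mod 182)
  5^8 ≡ 79² = 6241 ≡ 53 (mod 182)
  5^16 ≡ 53² = 2809 ≡ 79 (mod 182)
  5^32 ≡ 79² = 6241 ≡ 53 (mod 182)
  5^64 ≡ 53² = 2809 ≡ 79 (mod 182)
  5^128 ≡ 79² = 6241 ≡ 53 (mod 182)
131 = 128 + 2 + 1, so 5^131 = 5^128 × 5^2 × 5^1 ≡ 53 × 25 × 5 (mod 182)
Multiplying step by step:
  53 × 25 = 1325 ≡ 51 (mod 182)
  51 × 5 = 255 ≡ 73 (mod 182)
Result: 5^131 ≡ 73 (mod 182)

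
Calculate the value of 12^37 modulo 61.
Using repeated squaring. 37 = 32 + 4 + 1 (binary 100101). Repeated squaring mod 61: 12^1 ≡ 12; 12^2 ≡ 12² = 144 ≡ 22; 12^4 ≡ 22² = 484 ≡ 57; 12^8 ≡ 57² = 3249 ≡ 16; 12^16 ≡ 16² = 256 ≡ 12; 12^32 ≡ 12² = 144 ≡ 22. Multiply: 12^37 = 12^32 × 12^4 × 12^1 ≡ 22 × 57 × 12 (mod 61): 22 × 57 = 1254 ≡ 34; 34 × 12 = 408 ≡ 42. So 12^37 ≡ 42 (mod 61).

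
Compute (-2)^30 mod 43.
Using repeated squaring. (-2) ≡ 41 (mod 43). 30 = 16 + 8 + 4 + 2 (binary 11110). Repeated squaring mod 43: 41^1 ≡ 41; 41^2 ≡ 41² = 1681 ≡ 4; 41^4 ≡ 4² = 16 ≡ 16; 41^8 ≡ 16² = 256 ≡ 41; 41^16 ≡ 41² = 1681 ≡ 4. Multiply: (-2)^30 ≡ 41^16 × 41^8 × 41^4 × 41^2 ≡ 4 × 41 × 16 × 4 (mod 43): 4 × 41 = 164 ≡ 35; 35 × 16 = 560 ≡ 1; 1 × 4 = 4 ≡ 4. So (-2)^30 ≡ 4 (mod 43).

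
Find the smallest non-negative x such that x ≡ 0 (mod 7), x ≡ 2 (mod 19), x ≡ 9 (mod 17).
553

Using the Chinese Remainder Theorem:
M = product of moduli = 2261
For equation 1: M_1 = 323, 323 ≡ 1 (mod 7), inverse of 323 mod 7 is 1 (check: 1 × 1 = 1 ≡ 1 (mod 7))
For equation 2: M_2 = 119, 119 ≡ 5 (mod 19), inverse of 119 mod 19 is 4 (check: 5 × 4 = 20 ≡ 1 (mod 19))
For equation 3: M_3 = 133, 133 ≡ 14 (mod 17), inverse of 133 mod 17 is 11 (check: 14 × 11 = 154 ≡ 1 (mod 17))
Combine: x ≡ Σ r_i×M_i×(M_i⁻¹ mod m_i) = 0×323×1 + 2×119×4 + 9×133×11 = 0 + 952 + 13167 = 14119
14119 mod 2261 = 553
x ≡ 553 (mod 2261)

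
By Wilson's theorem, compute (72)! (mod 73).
By Wilson's theorem, (72)! ≡ -1 ≡ 72 (mod 73)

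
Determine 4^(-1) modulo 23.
4^(-1) ≡ 6 (mod 23). Verification: 4 × 6 = 24 ≡ 1 (mod 23)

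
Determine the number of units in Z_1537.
1456

Prime factorization: 1537 = 29 × 53
Using the formula φ(n) = n × Π(1 - 1/p) for each prime factor p:
φ(1537) = 1537 × (1 - 1/29) × (1 - 1/53)
φ(1537) = 1456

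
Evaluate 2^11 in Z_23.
Using repeated squaring. 11 = 8 + 2 + 1 (binary 1011). Repeated squaring mod 23: 2^1 ≡ 2; 2^2 ≡ 2² = 4 ≡ 4; 2^4 ≡ 4² = 16 ≡ 16; 2^8 ≡ 16² = 256 ≡ 3. Multiply: 2^11 = 2^8 × 2^2 × 2^1 ≡ 3 × 4 × 2 (mod 23): 3 × 4 = 12 ≡ 12; 12 × 2 = 24 ≡ 1. So 2^11 ≡ 1 (mod 23).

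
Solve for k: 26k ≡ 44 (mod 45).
19

Since gcd(26, 45) = 1 divides 44, a solution exists.
Multiply both sides by the inverse of 26 mod 45:
  26^(-1) mod 45 = 26
  x ≡ 26 × 44 ≡ 1144 ≡ 19 (mod 45)
Verification: 26 × 19 = 494 = 10 × 45 + 44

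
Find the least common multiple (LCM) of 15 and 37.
555

First find GCD(15, 37) using the Euclidean algorithm:
15 = 0 × 37 + 15
37 = 2 × 15 + 7
15 = 2 × 7 + 1
7 = 7 × 1 + 0
GCD(15, 37) = 1

LCM formula: LCM(a, b) = (a × b) / GCD(a, b)
LCM(15, 37) = (15 × 37) / 1
LCM(15, 37) = 555 / 1
LCM(15, 37) = 555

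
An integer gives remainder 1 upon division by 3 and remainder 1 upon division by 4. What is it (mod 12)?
M = 3 × 4 = 12. M₁ = 4, y₁ ≡ 1 (mod 3). M₂ = 3, y₂ ≡ 3 (mod 4). r = 1×4×1 + 1×3×3 ≡ 1 (mod 12). The smallest positive such number is 1.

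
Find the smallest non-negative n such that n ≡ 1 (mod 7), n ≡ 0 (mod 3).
15

Using the Chinese Remainder Theorem:
M = product of moduli = 21
For equation 1: M_1 = 3, 3 ≡ 3 (mod 7), inverse of 3 mod 7 is 5 (check: 3 × 5 = 15 ≡ 1 (mod 7))
For equation 2: M_2 = 7, 7 ≡ 1 (mod 3), inverse of 7 mod 3 is 1 (check: 1 × 1 = 1 ≡ 1 (mod 3))
Combine: n ≡ Σ r_i×M_i×(M_i⁻¹ mod m_i) = 1×3×5 + 0×7×1 = 15 + 0 = 15
15 mod 21 = 15
n ≡ 15 (mod 21)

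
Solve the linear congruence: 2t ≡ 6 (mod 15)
3

Since gcd(2, 15) = 1 divides 6, a solution exists.
Multiply both sides by the inverse of 2 mod 15:
  2^(-1) mod 15 = 8
  x ≡ 8 × 6 ≡ 48 ≡ 3 (mod 15)
Verification: 2 × 3 = 6 = 0 × 15 + 6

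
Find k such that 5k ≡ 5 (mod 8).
1

Since gcd(5, 8) = 1 divides 5, a solution exists.
Multiply both sides by the inverse of 5 mod 8:
  5^(-1) mod 8 = 5
  x ≡ 5 × 5 ≡ 25 ≡ 1 (mod 8)
Verification: 5 × 1 = 5 = 0 × 8 + 5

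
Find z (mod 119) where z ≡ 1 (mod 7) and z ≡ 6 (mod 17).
M = 7 × 17 = 119. M₁ = 17, y₁ ≡ 5 (mod 7). M₂ = 7, y₂ ≡ 5 (mod 17). z = 1×17×5 + 6×7×5 ≡ 57 (mod 119)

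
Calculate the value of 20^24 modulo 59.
Using repeated squaring. 24 = 16 + 8 (binary 11000). Repeated squaring mod 59: 20^1 ≡ 20; 20^2 ≡ 20² = 400 ≡ 46; 20^4 ≡ 46² = 2116 ≡ 51; 20^8 ≡ 51² = 2601 ≡ 5; 20^16 ≡ 5² = 25 ≡ 25. Multiply: 20^24 = 20^16 × 20^8 ≡ 25 × 5 (mod 59): 25 × 5 = 125 ≡ 7. So 20^24 ≡ 7 (mod 59).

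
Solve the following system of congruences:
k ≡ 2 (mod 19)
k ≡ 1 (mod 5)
21

Using the Chinese Remainder Theorem:
M = product of moduli = 95
For equation 1: M_1 = 5, 5 ≡ 5 (mod 19), inverse of 5 mod 19 is 4 (check: 5 × 4 = 20 ≡ 1 (mod 19))
For equation 2: M_2 = 19, 19 ≡ 4 (mod 5), inverse of 19 mod 5 is 4 (check: 4 × 4 = 16 ≡ 1 (mod 5))
Combine: k ≡ Σ r_i×M_i×(M_i⁻¹ mod m_i) = 2×5×4 + 1×19×4 = 40 + 76 = 116
116 mod 95 = 21
k ≡ 21 (mod 95)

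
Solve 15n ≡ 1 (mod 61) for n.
15^(-1) ≡ 57 (mod 61). Verification: 15 × 57 = 855 ≡ 1 (mod 61)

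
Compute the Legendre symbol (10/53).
(10/53) = 10^{26} mod 53 = 1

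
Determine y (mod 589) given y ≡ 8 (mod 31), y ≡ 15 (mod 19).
566

Using the Chinese Remainder Theorem:
M = product of moduli = 589
For equation 1: M_1 = 19, 19 ≡ 19 (mod 31), inverse of 19 mod 31 is 18 (check: 19 × 18 = 342 ≡ 1 (mod 31))
For equation 2: M_2 = 31, 31 ≡ 12 (mod 19), inverse of 31 mod 19 is 8 (check: 12 × 8 = 96 ≡ 1 (mod 19))
Combine: y ≡ Σ r_i×M_i×(M_i⁻¹ mod m_i) = 8×19×18 + 15×31×8 = 2736 + 3720 = 6456
6456 mod 589 = 566
y ≡ 566 (mod 589)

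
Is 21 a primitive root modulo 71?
Yes

To verify, check if 21^(70/q) ≢ 1 (mod 71) for each prime divisor q of 70
Divisors of 70 = 70: [1, 2, 5, 7, 10, 14, 35, 70]
  21^(70/2) = 21^35 ≡ 70 (mod 71)
  21^(70/5) = 21^14 ≡ 5 (mod 71)
  21^(70/7) = 21^10 ≡ 30 (mod 71)
Conclusion: 21 is a primitive root modulo 71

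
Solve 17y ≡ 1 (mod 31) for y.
11

Using Extended Euclidean Algorithm:
gcd(17, 31) = 1
Bezout coefficients: 17 × 11 + 31 × -6 = 1
So 17 × 11 ≡ 1 (mod 31)
The inverse is 11 mod 31 = 11
Verification: 17 × 11 = 187 = 6 × 31 + 1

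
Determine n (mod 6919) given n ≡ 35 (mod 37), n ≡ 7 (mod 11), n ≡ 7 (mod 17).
2625

Using the Chinese Remainder Theorem:
M = product of moduli = 6919
For equation 1: M_1 = 187, 187 ≡ 2 (mod 37), inverse of 187 mod 37 is 19 (check: 2 × 19 = 38 ≡ 1 (mod 37))
For equation 2: M_2 = 629, 629 ≡ 2 (mod 11), inverse of 629 mod 11 is 6 (check: 2 × 6 = 12 ≡ 1 (mod 11))
For equation 3: M_3 = 407, 407 ≡ 16 (mod 17), inverse of 407 mod 17 is 16 (check: 16 × 16 = 256 ≡ 1 (mod 17))
Combine: n ≡ Σ r_i×M_i×(M_i⁻¹ mod m_i) = 35×187×19 + 7×629×6 + 7×407×16 = 124355 + 26418 + 45584 = 196357
196357 mod 6919 = 2625
n ≡ 2625 (mod 6919)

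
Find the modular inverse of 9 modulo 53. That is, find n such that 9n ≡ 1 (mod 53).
6

Using Extended Euclidean Algorithm:
gcd(9, 53) = 1
Bezout coefficients: 9 × 6 + 53 × -1 = 1
So 9 × 6 ≡ 1 (mod 53)
The inverse is 6 mod 53 = 6
Verification: 9 × 6 = 54 = 1 × 53 + 1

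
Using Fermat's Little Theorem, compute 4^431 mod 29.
By Fermat: 4^{28} ≡ 1 (mod 29). 431 ≡ 11 (mod 28). So 4^{431} ≡ 4^{11} ≡ 5 (mod 29)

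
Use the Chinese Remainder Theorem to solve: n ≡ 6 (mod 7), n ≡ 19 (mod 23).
111

Using the Chinese Remainder Theorem:
M = product of moduli = 161
For equation 1: M_1 = 23, 23 ≡ 2 (mod 7), inverse of 23 mod 7 is 4 (check: 2 × 4 = 8 ≡ 1 (mod 7))
For equation 2: M_2 = 7, 7 ≡ 7 (mod 23), inverse of 7 mod 23 is 10 (check: 7 × 10 = 70 ≡ 1 (mod 23))
Combine: n ≡ Σ r_i×M_i×(M_i⁻¹ mod m_i) = 6×23×4 + 19×7×10 = 552 + 1330 = 1882
1882 mod 161 = 111
n ≡ 111 (mod 161)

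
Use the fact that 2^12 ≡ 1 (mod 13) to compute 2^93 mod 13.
By Fermat: 2^{12} ≡ 1 (mod 13). 93 = 7×12 + 9. So 2^{93} ≡ 2^{9} ≡ 5 (mod 13)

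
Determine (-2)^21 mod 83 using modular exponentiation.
Using repeated squaring. (-2) ≡ 81 (mod 83). 21 = 16 + 4 + 1 (binary 10101). Repeated squaring mod 83: 81^1 ≡ 81; 81^2 ≡ 81² = 6561 ≡ 4; 81^4 ≡ 4² = 16 ≡ 16; 81^8 ≡ 16² = 256 ≡ 7; 81^16 ≡ 7² = 49 ≡ 49. Multiply: (-2)^21 ≡ 81^16 × 81^4 × 81^1 ≡ 49 × 16 × 81 (mod 83): 49 × 16 = 784 ≡ 37; 37 × 81 = 2997 ≡ 9. So (-2)^21 ≡ 9 (mod 83).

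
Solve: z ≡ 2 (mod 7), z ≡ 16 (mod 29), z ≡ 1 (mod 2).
M = 7 × 29 × 2 = 406. M₁ = 58, y₁ ≡ 4 (mod 7). M₂ = 14, y₂ ≡ 27 (mod 29). M₃ = 203, y₃ ≡ 1 (mod 2). z = 2×58×4 + 16×14×27 + 1×203×1 ≡ 219 (mod 406)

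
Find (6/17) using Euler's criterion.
(6/17) = 6^{8} mod 17 = -1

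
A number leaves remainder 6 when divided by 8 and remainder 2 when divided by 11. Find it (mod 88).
M = 8 × 11 = 88. M₁ = 11, y₁ ≡ 3 (mod 8). M₂ = 8, y₂ ≡ 7 (mod 11). k = 6×11×3 + 2×8×7 ≡ 46 (mod 88)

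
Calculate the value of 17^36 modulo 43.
Using repeated squaring. 36 = 32 + 4 (binary 100100). Repeated squaring mod 43: 17^1 ≡ 17; 17^2 ≡ 17² = 289 ≡ 31; 17^4 ≡ 31² = 961 ≡ 15; 17^8 ≡ 15² = 225 ≡ 10; 17^16 ≡ 10² = 100 ≡ 14; 17^32 ≡ 14² = 196 ≡ 24. Multiply: 17^36 = 17^32 × 17^4 ≡ 24 × 15 (mod 43): 24 × 15 = 360 ≡ 16. So 17^36 ≡ 16 (mod 43).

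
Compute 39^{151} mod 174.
147

Using successive squaring:
Binary expansion of 151: 10010111
Powers of 39 mod 174 (each is the square of the previous):
  39^1 ≡ 39 (mod 174)
  39^2 ≡ 39² = 1521 ≡ 129 (mod 174)
  39^4 ≡ 129² = 16641 ≡ 111 (mod 174)
  39^8 ≡ 111² = 12321 ≡ 141 (mod 174)
  39^16 ≡ 141² = 19881 ≡ 45 (mod 174)
  39^32 ≡ 45² = 2025 ≡ 111 (mod 174)
  39^64 ≡ 111² = 12321 ≡ 141 (mod 174)
  39^128 ≡ 141² = 19881 ≡ 45 (mod 174)
151 = 128 + 16 + 4 + 2 + 1, so 39^151 = 39^128 × 39^16 × 39^4 × 39^2 × 39^1 ≡ 45 × 45 × 111 × 129 × 39 (mod 174)
Multiplying step by step:
  45 × 45 = 2025 ≡ 111 (mod 174)
  111 × 111 = 12321 ≡ 141 (mod 174)
  141 × 129 = 18189 ≡ 93 (mod 174)
  93 × 39 = 3627 ≡ 147 (mod 174)
Result: 39^151 ≡ 147 (mod 174)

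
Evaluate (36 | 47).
(36/47) = 36^{23} mod 47 = 1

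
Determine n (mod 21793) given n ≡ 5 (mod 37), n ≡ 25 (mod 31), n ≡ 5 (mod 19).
20392

Using the Chinese Remainder Theorem:
M = product of moduli = 21793
For equation 1: M_1 = 589, 589 ≡ 34 (mod 37), inverse of 589 mod 37 is 12 (check: 34 × 12 = 408 ≡ 1 (mod 37))
For equation 2: M_2 = 703, 703 ≡ 21 (mod 31), inverse of 703 mod 31 is 3 (check: 21 × 3 = 63 ≡ 1 (mod 31))
For equation 3: M_3 = 1147, 1147 ≡ 7 (mod 19), inverse of 1147 mod 19 is 11 (check: 7 × 11 = 77 ≡ 1 (mod 19))
Combine: n ≡ Σ r_i×M_i×(M_i⁻¹ mod m_i) = 5×589×12 + 25×703×3 + 5×1147×11 = 35340 + 52725 + 63085 = 151150
151150 mod 21793 = 20392
n ≡ 20392 (mod 21793)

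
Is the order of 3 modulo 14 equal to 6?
Yes, ord_14(3) = 6.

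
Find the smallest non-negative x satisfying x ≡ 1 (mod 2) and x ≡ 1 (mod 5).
M = 2 × 5 = 10. M₁ = 5, y₁ ≡ 1 (mod 2). M₂ = 2, y₂ ≡ 3 (mod 5). x = 1×5×1 + 1×2×3 ≡ 1 (mod 10)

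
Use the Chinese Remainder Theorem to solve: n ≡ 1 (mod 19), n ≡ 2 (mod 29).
495

Using the Chinese Remainder Theorem:
M = product of moduli = 551
For equation 1: M_1 = 29, 29 ≡ 10 (mod 19), inverse of 29 mod 19 is 2 (check: 10 × 2 = 20 ≡ 1 (mod 19))
For equation 2: M_2 = 19, 19 ≡ 19 (mod 29), inverse of 19 mod 29 is 26 (check: 19 × 26 = 494 ≡ 1 (mod 29))
Combine: n ≡ Σ r_i×M_i×(M_i⁻¹ mod m_i) = 1×29×2 + 2×19×26 = 58 + 988 = 1046
1046 mod 551 = 495
n ≡ 495 (mod 551)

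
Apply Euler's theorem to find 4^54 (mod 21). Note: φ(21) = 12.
By Euler: 4^{12} ≡ 1 (mod 21) since gcd(4, 21) = 1. 54 = 4×12 + 6. So 4^{54} ≡ 4^{6} ≡ 1 (mod 21)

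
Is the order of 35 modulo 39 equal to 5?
No, the actual order is 6, not 5.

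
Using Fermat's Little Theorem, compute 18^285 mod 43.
By Fermat: 18^{42} ≡ 1 (mod 43). 285 = 6×42 + 33. So 18^{285} ≡ 18^{33} ≡ 39 (mod 43)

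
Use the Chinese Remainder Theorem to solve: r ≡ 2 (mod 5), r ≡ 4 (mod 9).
M = 5 × 9 = 45. M₁ = 9, y₁ ≡ 4 (mod 5). M₂ = 5, y₂ ≡ 2 (mod 9). r = 2×9×4 + 4×5×2 ≡ 22 (mod 45)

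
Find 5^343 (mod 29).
Using Fermat: 5^{28} ≡ 1 (mod 29). 343 ≡ 7 (mod 28). So 5^{343} ≡ 5^{7} ≡ 28 (mod 29)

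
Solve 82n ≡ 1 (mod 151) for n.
82^(-1) ≡ 35 (mod 151). Verification: 82 × 35 = 2870 ≡ 1 (mod 151)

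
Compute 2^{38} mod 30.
4

Using successive squaring:
Binary expansion of 38: 100110
Powers of 2 mod 30 (each is the square of the previous):
  2^1 ≡ 2 (mod 30)
  2^2 ≡ 2² = 4 ≡ 4 (mod 30)
  2^4 ≡ 4² = 16 ≡ 16 (mod 30)
  2^8 ≡ 16² = 256 ≡ 16 (mod 30)
  2^16 ≡ 16² = 256 ≡ 16 (mod 30)
  2^32 ≡ 16² = 256 ≡ 16 (mod 30)
38 = 32 + 4 + 2, so 2^38 = 2^32 × 2^4 × 2^2 ≡ 16 × 16 × 4 (mod 30)
Multiplying step by step:
  16 × 16 = 256 ≡ 16 (mod 30)
  16 × 4 = 64 ≡ 4 (mod 30)
Result: 2^38 ≡ 4 (mod 30)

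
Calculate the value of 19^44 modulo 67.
Using repeated squaring. 44 = 32 + 8 + 4 (binary 101100). Repeated squaring mod 67: 19^1 ≡ 19; 19^2 ≡ 19² = 361 ≡ 26; 19^4 ≡ 26² = 676 ≡ 6; 19^8 ≡ 6² = 36 ≡ 36; 19^16 ≡ 36² = 1296 ≡ 23; 19^32 ≡ 23² = 529 ≡ 60. Multiply: 19^44 = 19^32 × 19^8 × 19^4 ≡ 60 × 36 × 6 (mod 67): 60 × 36 = 2160 ≡ 16; 16 × 6 = 96 ≡ 29. So 19^44 ≡ 29 (mod 67).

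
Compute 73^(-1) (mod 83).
73^(-1) ≡ 58 (mod 83). Verification: 73 × 58 = 4234 ≡ 1 (mod 83)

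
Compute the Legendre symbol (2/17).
(2/17) = 2^{8} mod 17 = 1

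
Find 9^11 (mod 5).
Using Fermat: 9^{4} ≡ 1 (mod 5). 11 ≡ 3 (mod 4). So 9^{11} ≡ 9^{3} ≡ 4 (mod 5)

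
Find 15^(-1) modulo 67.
9

Using Extended Euclidean Algorithm:
gcd(15, 67) = 1
Bezout coefficients: 15 × 9 + 67 × -2 = 1
So 15 × 9 ≡ 1 (mod 67)
The inverse is 9 mod 67 = 9
Verification: 15 × 9 = 135 = 2 × 67 + 1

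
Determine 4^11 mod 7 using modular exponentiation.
Using Fermat: 4^{6} ≡ 1 (mod 7). 11 ≡ 5 (mod 6). So 4^{11} ≡ 4^{5} ≡ 2 (mod 7)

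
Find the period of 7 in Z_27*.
Powers of 7 mod 27: 7^1≡7, 7^2≡22, 7^3≡19, 7^4≡25, 7^5≡13, 7^6≡10, 7^7≡16, 7^8≡4, 7^9≡1. Order = 9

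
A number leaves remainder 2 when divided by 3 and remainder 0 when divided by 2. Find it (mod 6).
M = 3 × 2 = 6. M₁ = 2, y₁ ≡ 2 (mod 3). M₂ = 3, y₂ ≡ 1 (mod 2). t = 2×2×2 + 0×3×1 ≡ 2 (mod 6)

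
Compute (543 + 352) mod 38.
21

(543 + 352) = 895
895 mod 38 = 21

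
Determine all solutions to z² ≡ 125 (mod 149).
The square roots of 125 mod 149 are 107 and 42. Verify: 107² = 11449 ≡ 125 (mod 149)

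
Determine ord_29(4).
Powers of 4 mod 29: 4^1≡4, 4^2≡16, 4^3≡6, 4^4≡24, 4^5≡9, 4^6≡7, 4^7≡28, 4^8≡25, 4^9≡13, 4^10≡23, 4^11≡5, 4^12≡20, 4^13≡22, 4^14≡1. Order = 14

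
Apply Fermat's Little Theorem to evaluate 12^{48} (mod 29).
1

By Fermat's Little Theorem, a^(p-1) ≡ 1 (mod p) for prime p and gcd(a, p) = 1
Here p = 29, so 12^28 ≡ 1 (mod 29)
We can reduce the exponent: 48 mod 28 = 20
So 12^48 ≡ 12^20 (mod 29)
Computing: 12^20 mod 29 = 1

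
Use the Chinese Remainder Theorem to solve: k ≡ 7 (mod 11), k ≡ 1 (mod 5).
51

Using the Chinese Remainder Theorem:
M = product of moduli = 55
For equation 1: M_1 = 5, 5 ≡ 5 (mod 11), inverse of 5 mod 11 is 9 (check: 5 × 9 = 45 ≡ 1 (mod 11))
For equation 2: M_2 = 11, 11 ≡ 1 (mod 5), inverse of 11 mod 5 is 1 (check: 1 × 1 = 1 ≡ 1 (mod 5))
Combine: k ≡ Σ r_i×M_i×(M_i⁻¹ mod m_i) = 7×5×9 + 1×11×1 = 315 + 11 = 326
326 mod 55 = 51
k ≡ 51 (mod 55)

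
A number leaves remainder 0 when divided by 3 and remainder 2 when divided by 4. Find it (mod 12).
M = 3 × 4 = 12. M₁ = 4, y₁ ≡ 1 (mod 3). M₂ = 3, y₂ ≡ 3 (mod 4). z = 0×4×1 + 2×3×3 ≡ 6 (mod 12)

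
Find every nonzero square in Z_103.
QRs mod 103: {1, 2, 4, 7, 8, 9, 13, 14, 15, 16, 17, 18, 19, 23, 25, 26, 28, 29, 30, 32, 33, 34, 36, 38, 41, 46, 49, 50, 52, 55, 56, 58, 59, 60, 61, 63, 64, 66, 68, 72, 76, 79, 81, 82, 83, 91, 92, 93, 97, 98, 100}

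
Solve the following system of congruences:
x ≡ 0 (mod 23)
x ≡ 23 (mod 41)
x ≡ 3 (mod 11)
2852

Using the Chinese Remainder Theorem:
M = product of moduli = 10373
For equation 1: M_1 = 451, 451 ≡ 14 (mod 23), inverse of 451 mod 23 is 5 (check: 14 × 5 = 70 ≡ 1 (mod 23))
For equation 2: M_2 = 253, 253 ≡ 7 (mod 41), inverse of 253 mod 41 is 6 (check: 7 × 6 = 42 ≡ 1 (mod 41))
For equation 3: M_3 = 943, 943 ≡ 8 (mod 11), inverse of 943 mod 11 is 7 (check: 8 × 7 = 56 ≡ 1 (mod 11))
Combine: x ≡ Σ r_i×M_i×(M_i⁻¹ mod m_i) = 0×451×5 + 23×253×6 + 3×943×7 = 0 + 34914 + 19803 = 54717
54717 mod 10373 = 2852
x ≡ 2852 (mod 10373)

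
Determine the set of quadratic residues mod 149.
QRs mod 149: {1, 4, 5, 6, 7, 9, 16, 17, 19, 20, 22, 24, 25, 26, 28, 29, 30, 31, 33, 35, 36, 37, 39, 42, 45, 46, 47, 49, 53, 54, 61, 63, 64, 67, 68, 69, 73, 76, 80, 81, 82, 85, 86, 88, 95, 96, 100, 102, 103, 104, 107, 110, 112, 113, 114, 116, 118, 119, 120, 121, 123, 124, 125, 127, 129, 130, 132, 133, 140, 142, 143, 144, 145, 148}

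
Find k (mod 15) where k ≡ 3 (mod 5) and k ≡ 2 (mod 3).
M = 5 × 3 = 15. M₁ = 3, y₁ ≡ 2 (mod 5). M₂ = 5, y₂ ≡ 2 (mod 3). k = 3×3×2 + 2×5×2 ≡ 8 (mod 15)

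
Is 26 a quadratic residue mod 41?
By Euler's criterion: 26^{20} ≡ 40 (mod 41). Since this equals -1 (≡ 40), 26 is not a QR.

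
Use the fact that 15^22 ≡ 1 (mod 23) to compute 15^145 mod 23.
By Fermat: 15^{22} ≡ 1 (mod 23). 145 = 6×22 + 13. So 15^{145} ≡ 15^{13} ≡ 5 (mod 23)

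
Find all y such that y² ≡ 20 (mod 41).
The square roots of 20 mod 41 are 26 and 15. Verify: 26² = 676 ≡ 20 (mod 41)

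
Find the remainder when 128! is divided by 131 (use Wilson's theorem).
(130)! = (128)! × (129) × (130) ≡ -1 (mod 131). So (128)! ≡ -1 × [(130)(129)]^(-1) ≡ 65 (mod 131)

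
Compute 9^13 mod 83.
Using repeated squaring. 13 = 8 + 4 + 1 (binary 1101). Repeated squaring mod 83: 9^1 ≡ 9; 9^2 ≡ 9² = 81 ≡ 81; 9^4 ≡ 81² = 6561 ≡ 4; 9^8 ≡ 4² = 16 ≡ 16. Multiply: 9^13 = 9^8 × 9^4 × 9^1 ≡ 16 × 4 × 9 (mod 83): 16 × 4 = 64 ≡ 64; 64 × 9 = 576 ≡ 78. So 9^13 ≡ 78 (mod 83).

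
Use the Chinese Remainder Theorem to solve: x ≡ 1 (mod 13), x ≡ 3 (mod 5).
53

Using the Chinese Remainder Theorem:
M = product of moduli = 65
For equation 1: M_1 = 5, 5 ≡ 5 (mod 13), inverse of 5 mod 13 is 8 (check: 5 × 8 = 40 ≡ 1 (mod 13))
For equation 2: M_2 = 13, 13 ≡ 3 (mod 5), inverse of 13 mod 5 is 2 (check: 3 × 2 = 6 ≡ 1 (mod 5))
Combine: x ≡ Σ r_i×M_i×(M_i⁻¹ mod m_i) = 1×5×8 + 3×13×2 = 40 + 78 = 118
118 mod 65 = 53
x ≡ 53 (mod 65)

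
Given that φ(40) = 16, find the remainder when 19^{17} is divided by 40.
By Euler: 19^{16} ≡ 1 (mod 40) since gcd(19, 40) = 1. 17 = 1×16 + 1. So 19^{17} ≡ 19^{1} ≡ 19 (mod 40)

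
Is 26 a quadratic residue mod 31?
By Euler's criterion: 26^{15} ≡ 30 (mod 31). Since this equals -1 (≡ 30), 26 is not a QR.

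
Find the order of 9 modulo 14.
Powers of 9 mod 14: 9^1≡9, 9^2≡11, 9^3≡1. Order = 3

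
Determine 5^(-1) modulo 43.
5^(-1) ≡ 26 (mod 43). Verification: 5 × 26 = 130 ≡ 1 (mod 43)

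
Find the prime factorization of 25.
5^2

Divide by primes starting from smallest:
25 ÷ 5 = 5
5 ÷ 5 = 1

25 = 5^2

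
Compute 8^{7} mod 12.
8

Using successive squaring:
Binary expansion of 7: 111
Powers of 8 mod 12 (each is the square of the previous):
  8^1 ≡ 8 (mod 12)
  8^2 ≡ 8² = 64 ≡ 4 (mod 12)
  8^4 ≡ 4² = 16 ≡ 4 (mod 12)
7 = 4 + 2 + 1, so 8^7 = 8^4 × 8^2 × 8^1 ≡ 4 × 4 × 8 (mod 12)
Multiplying step by step:
  4 × 4 = 16 ≡ 4 (mod 12)
  4 × 8 = 32 ≡ 8 (mod 12)
Result: 8^7 ≡ 8 (mod 12)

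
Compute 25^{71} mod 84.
37

Using successive squaring:
Binary expansion of 71: 1000111
Powers of 25 mod 84 (each is the square of the previous):
  25^1 ≡ 25 (mod 84)
  25^2 ≡ 25² = 625 ≡ 37 (mod 84)
  25^4 ≡ 37² = 1369 ≡ 25 (mod 84)
  25^8 ≡ 25² = 625 ≡ 37 (mod 84)
  25^16 ≡ 37² = 1369 ≡ 25 (mod 84)
  25^32 ≡ 25² = 625 ≡ 37 (mod 84)
  25^64 ≡ 37² = 1369 ≡ 25 (mod 84)
71 = 64 + 4 + 2 + 1, so 25^71 = 25^64 × 25^4 × 25^2 × 25^1 ≡ 25 × 25 × 37 × 25 (mod 84)
Multiplying step by step:
  25 × 25 = 625 ≡ 37 (mod 84)
  37 × 37 = 1369 ≡ 25 (mod 84)
  25 × 25 = 625 ≡ 37 (mod 84)
Result: 25^71 ≡ 37 (mod 84)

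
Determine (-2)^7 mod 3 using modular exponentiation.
(-2) ≡ 1 (mod 3). 7 = 4 + 2 + 1 (binary 111). Repeated squaring mod 3: 1^1 ≡ 1; 1^2 ≡ 1² = 1 ≡ 1; 1^4 ≡ 1² = 1 ≡ 1. Multiply: (-2)^7 ≡ 1^4 × 1^2 × 1^1 ≡ 1 × 1 × 1 (mod 3): 1 × 1 = 1 ≡ 1; 1 × 1 = 1 ≡ 1. So (-2)^7 ≡ 1 (mod 3).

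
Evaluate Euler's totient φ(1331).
1210

Prime factorization: 1331 = 11^3
Using the formula φ(n) = n × Π(1 - 1/p) for each prime factor p:
φ(1331) = 1331 × (1 - 1/11)
φ(1331) = 1210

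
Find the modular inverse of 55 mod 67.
55^(-1) ≡ 39 (mod 67). Verification: 55 × 39 = 2145 ≡ 1 (mod 67)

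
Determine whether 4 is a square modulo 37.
By Euler's criterion: 4^{18} ≡ 1 (mod 37). Since this equals 1, 4 is a QR.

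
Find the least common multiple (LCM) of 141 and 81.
3807

First find GCD(141, 81) using the Euclidean algorithm:
141 = 1 × 81 + 60
81 = 1 × 60 + 21
60 = 2 × 21 + 18
21 = 1 × 18 + 3
18 = 6 × 3 + 0
GCD(141, 81) = 3

LCM formula: LCM(a, b) = (a × b) / GCD(a, b)
LCM(141, 81) = (141 × 81) / 3
LCM(141, 81) = 11421 / 3
LCM(141, 81) = 3807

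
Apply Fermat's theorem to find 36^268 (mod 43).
By Fermat: 36^{42} ≡ 1 (mod 43). 268 = 6×42 + 16. So 36^{268} ≡ 36^{16} ≡ 36 (mod 43)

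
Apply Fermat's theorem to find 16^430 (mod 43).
By Fermat: 16^{42} ≡ 1 (mod 43). 430 ≡ 10 (mod 42). So 16^{430} ≡ 16^{10} ≡ 11 (mod 43)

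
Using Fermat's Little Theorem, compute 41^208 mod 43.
By Fermat: 41^{42} ≡ 1 (mod 43). 208 = 4×42 + 40. So 41^{208} ≡ 41^{40} ≡ 11 (mod 43)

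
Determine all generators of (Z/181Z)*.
Primitive roots mod 181: {2, 10, 18, 21, 23, 24, 28, 41, 47, 50, 53, 54, 57, 58, 63, 66, 69, 76, 77, 78, 83, 84, 85, 90, 91, 96, 97, 98, 103, 104, 105, 112, 115, 118, 123, 124, 127, 128, 131, 134, 140, 153, 157, 158, 160, 163, 171, 179}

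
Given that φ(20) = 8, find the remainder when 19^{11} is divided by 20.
By Euler: 19^{8} ≡ 1 (mod 20) since gcd(19, 20) = 1. 11 = 1×8 + 3. So 19^{11} ≡ 19^{3} ≡ 19 (mod 20)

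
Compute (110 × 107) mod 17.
6

(110 × 107) = 11770
11770 mod 17 = 6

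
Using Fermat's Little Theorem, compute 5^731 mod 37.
By Fermat: 5^{36} ≡ 1 (mod 37). 731 ≡ 11 (mod 36). So 5^{731} ≡ 5^{11} ≡ 2 (mod 37)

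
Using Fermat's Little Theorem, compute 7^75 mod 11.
By Fermat: 7^{10} ≡ 1 (mod 11). 75 = 7×10 + 5. So 7^{75} ≡ 7^{5} ≡ 10 (mod 11)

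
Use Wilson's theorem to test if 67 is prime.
(66)! mod 67 = 66. Since 66 ≡ -1 (mod 67), 67 is prime.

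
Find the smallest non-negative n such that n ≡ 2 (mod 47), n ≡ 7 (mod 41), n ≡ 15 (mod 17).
1647

Using the Chinese Remainder Theorem:
M = product of moduli = 32759
For equation 1: M_1 = 697, 697 ≡ 39 (mod 47), inverse of 697 mod 47 is 41 (check: 39 × 41 = 1599 ≡ 1 (mod 47))
For equation 2: M_2 = 799, 799 ≡ 20 (mod 41), inverse of 799 mod 41 is 39 (check: 20 × 39 = 780 ≡ 1 (mod 41))
For equation 3: M_3 = 1927, 1927 ≡ 6 (mod 17), inverse of 1927 mod 17 is 3 (check: 6 × 3 = 18 ≡ 1 (mod 17))
Combine: n ≡ Σ r_i×M_i×(M_i⁻¹ mod m_i) = 2×697×41 + 7×799×39 + 15×1927×3 = 57154 + 218127 + 86715 = 361996
361996 mod 32759 = 1647
n ≡ 1647 (mod 32759)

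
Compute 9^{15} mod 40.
9

Using successive squaring:
Binary expansion of 15: 1111
Powers of 9 mod 40 (each is the square of the previous):
  9^1 ≡ 9 (mod 40)
  9^2 ≡ 9² = 81 ≡ 1 (mod 40)
  9^4 ≡ 1² = 1 ≡ 1 (mod 40)
  9^8 ≡ 1² = 1 ≡ 1 (mod 40)
15 = 8 + 4 + 2 + 1, so 9^15 = 9^8 × 9^4 × 9^2 × 9^1 ≡ 1 × 1 × 1 × 9 (mod 40)
Multiplying step by step:
  1 × 1 = 1 ≡ 1 (mod 40)
  1 × 1 = 1 ≡ 1 (mod 40)
  1 × 9 = 9 ≡ 9 (mod 40)
Result: 9^15 ≡ 9 (mod 40)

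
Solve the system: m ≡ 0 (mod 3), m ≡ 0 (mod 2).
M = 3 × 2 = 6. M₁ = 2, y₁ ≡ 2 (mod 3). M₂ = 3, y₂ ≡ 1 (mod 2). m = 0×2×2 + 0×3×1 ≡ 0 (mod 6)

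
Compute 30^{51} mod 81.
0

Using successive squaring:
Binary expansion of 51: 110011
Powers of 30 mod 81 (each is the square of the previous):
  30^1 ≡ 30 (mod 81)
  30^2 ≡ 30² = 900 ≡ 9 (mod 81)
  30^4 ≡ 9² = 81 ≡ 0 (mod 81)
  30^8 ≡ 0² = 0 ≡ 0 (mod 81)
  30^16 ≡ 0² = 0 ≡ 0 (mod 81)
  30^32 ≡ 0² = 0 ≡ 0 (mod 81)
51 = 32 + 16 + 2 + 1, so 30^51 = 30^32 × 30^16 × 30^2 × 30^1 ≡ 0 × 0 × 9 × 30 (mod 81)
Multiplying step by step:
  0 × 0 = 0 ≡ 0 (mod 81)
  0 × 9 = 0 ≡ 0 (mod 81)
  0 × 30 = 0 ≡ 0 (mod 81)
Result: 30^51 ≡ 0 (mod 81)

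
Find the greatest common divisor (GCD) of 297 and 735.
3

Using the Euclidean algorithm:
297 = 0 × 735 + 297
735 = 2 × 297 + 141
297 = 2 × 141 + 15
141 = 9 × 15 + 6
15 = 2 × 6 + 3
6 = 2 × 3 + 0

GCD(297, 735) = 3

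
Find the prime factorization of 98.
2 × 7^2

Divide by primes starting from smallest:
98 ÷ 2 = 49
49 ÷ 7 = 7
7 ÷ 7 = 1

98 = 2 × 7^2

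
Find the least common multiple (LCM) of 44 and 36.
396

First find GCD(44, 36) using the Euclidean algorithm:
44 = 1 × 36 + 8
36 = 4 × 8 + 4
8 = 2 × 4 + 0
GCD(44, 36) = 4

LCM formula: LCM(a, b) = (a × b) / GCD(a, b)
LCM(44, 36) = (44 × 36) / 4
LCM(44, 36) = 1584 / 4
LCM(44, 36) = 396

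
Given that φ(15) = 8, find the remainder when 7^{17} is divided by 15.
By Euler: 7^{8} ≡ 1 (mod 15) since gcd(7, 15) = 1. 17 = 2×8 + 1. So 7^{17} ≡ 7^{1} ≡ 7 (mod 15)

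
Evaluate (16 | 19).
(16/19) = 16^{9} mod 19 = 1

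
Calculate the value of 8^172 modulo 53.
Using Fermat: 8^{52} ≡ 1 (mod 53). 172 ≡ 16 (mod 52). So 8^{172} ≡ 8^{16} ≡ 10 (mod 53)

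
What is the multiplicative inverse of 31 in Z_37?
31^(-1) ≡ 6 (mod 37). Verification: 31 × 6 = 186 ≡ 1 (mod 37)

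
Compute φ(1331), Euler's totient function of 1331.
1210

Prime factorization: 1331 = 11^3
Using the formula φ(n) = n × Π(1 - 1/p) for each prime factor p:
φ(1331) = 1331 × (1 - 1/11)
φ(1331) = 1210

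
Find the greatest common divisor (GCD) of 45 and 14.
1

Using the Euclidean algorithm:
45 = 3 × 14 + 3
14 = 4 × 3 + 2
3 = 1 × 2 + 1
2 = 2 × 1 + 0

GCD(45, 14) = 1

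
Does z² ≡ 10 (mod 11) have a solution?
By Euler's criterion: 10^{5} ≡ 10 (mod 11). Since this equals -1 (≡ 10), 10 is not a QR.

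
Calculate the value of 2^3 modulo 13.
3 = 2 + 1 (binary 11). Repeated squaring mod 13: 2^1 ≡ 2; 2^2 ≡ 2² = 4 ≡ 4. Multiply: 2^3 = 2^2 × 2^1 ≡ 4 × 2 (mod 13): 4 × 2 = 8 ≡ 8. So 2^3 ≡ 8 (mod 13).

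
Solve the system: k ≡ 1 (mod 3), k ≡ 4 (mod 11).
M = 3 × 11 = 33. M₁ = 11, y₁ ≡ 2 (mod 3). M₂ = 3, y₂ ≡ 4 (mod 11). k = 1×11×2 + 4×3×4 ≡ 4 (mod 33)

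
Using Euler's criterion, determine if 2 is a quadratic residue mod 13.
By Euler's criterion: 2^{6} ≡ 12 (mod 13). Since this equals -1 (≡ 12), 2 is not a QR.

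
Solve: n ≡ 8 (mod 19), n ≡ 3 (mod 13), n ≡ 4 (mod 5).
M = 19 × 13 × 5 = 1235. M₁ = 65, y₁ ≡ 12 (mod 19). M₂ = 95, y₂ ≡ 10 (mod 13). M₃ = 247, y₃ ≡ 3 (mod 5). n = 8×65×12 + 3×95×10 + 4×247×3 ≡ 939 (mod 1235)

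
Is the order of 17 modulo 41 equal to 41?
No, the actual order is 40, not 41.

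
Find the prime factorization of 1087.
1087

Divide by primes starting from smallest:
1087 ÷ 1087 = 1

1087 = 1087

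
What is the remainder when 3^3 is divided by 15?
3 = 2 + 1 (binary 11). Repeated squaring mod 15: 3^1 ≡ 3; 3^2 ≡ 3² = 9 ≡ 9. Multiply: 3^3 = 3^2 × 3^1 ≡ 9 × 3 (mod 15): 9 × 3 = 27 ≡ 12. So 3^3 ≡ 12 (mod 15).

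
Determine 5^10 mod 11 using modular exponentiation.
10 = 8 + 2 (binary 1010). Repeated squaring mod 11: 5^1 ≡ 5; 5^2 ≡ 5² = 25 ≡ 3; 5^4 ≡ 3² = 9 ≡ 9; 5^8 ≡ 9² = 81 ≡ 4. Multiply: 5^10 = 5^8 × 5^2 ≡ 4 × 3 (mod 11): 4 × 3 = 12 ≡ 1. So 5^10 ≡ 1 (mod 11).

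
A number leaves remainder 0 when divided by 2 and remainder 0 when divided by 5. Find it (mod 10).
M = 2 × 5 = 10. M₁ = 5, y₁ ≡ 1 (mod 2). M₂ = 2, y₂ ≡ 3 (mod 5). n = 0×5×1 + 0×2×3 ≡ 0 (mod 10)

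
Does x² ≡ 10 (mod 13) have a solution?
By Euler's criterion: 10^{6} ≡ 1 (mod 13). Since this equals 1, 10 is a QR.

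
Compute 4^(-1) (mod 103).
26

Using Extended Euclidean Algorithm:
gcd(4, 103) = 1
Bezout coefficients: 4 × 26 + 103 × -1 = 1
So 4 × 26 ≡ 1 (mod 103)
The inverse is 26 mod 103 = 26
Verification: 4 × 26 = 104 = 1 × 103 + 1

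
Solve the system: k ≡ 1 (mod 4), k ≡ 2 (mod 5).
M = 4 × 5 = 20. M₁ = 5, y₁ ≡ 1 (mod 4). M₂ = 4, y₂ ≡ 4 (mod 5). k = 1×5×1 + 2×4×4 ≡ 17 (mod 20)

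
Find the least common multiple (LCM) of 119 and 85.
595

First find GCD(119, 85) using the Euclidean algorithm:
119 = 1 × 85 + 34
85 = 2 × 34 + 17
34 = 2 × 17 + 0
GCD(119, 85) = 17

LCM formula: LCM(a, b) = (a × b) / GCD(a, b)
LCM(119, 85) = (119 × 85) / 17
LCM(119, 85) = 10115 / 17
LCM(119, 85) = 595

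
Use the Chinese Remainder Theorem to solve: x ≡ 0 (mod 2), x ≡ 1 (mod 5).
M = 2 × 5 = 10. M₁ = 5, y₁ ≡ 1 (mod 2). M₂ = 2, y₂ ≡ 3 (mod 5). x = 0×5×1 + 1×2×3 ≡ 6 (mod 10)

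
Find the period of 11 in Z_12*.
Powers of 11 mod 12: 11^1≡11, 11^2≡1. Order = 2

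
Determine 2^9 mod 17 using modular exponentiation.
9 = 8 + 1 (binary 1001). Repeated squaring mod 17: 2^1 ≡ 2; 2^2 ≡ 2² = 4 ≡ 4; 2^4 ≡ 4² = 16 ≡ 16; 2^8 ≡ 16² = 256 ≡ 1. Multiply: 2^9 = 2^8 × 2^1 ≡ 1 × 2 (mod 17): 1 × 2 = 2 ≡ 2. So 2^9 ≡ 2 (mod 17).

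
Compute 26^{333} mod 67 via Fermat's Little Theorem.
22

By Fermat's Little Theorem, a^(p-1) ≡ 1 (mod p) for prime p and gcd(a, p) = 1
Here p = 67, so 26^66 ≡ 1 (mod 67)
We can reduce the exponent: 333 mod 66 = 3
So 26^333 ≡ 26^3 (mod 67)
Computing: 26^3 mod 67 = 22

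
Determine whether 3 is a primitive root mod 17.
p - 1 = 16 has prime divisors 2. Check 3^(16/q) mod 17 for each: 3^(16/2) = 3^8 ≡ 16 (mod 17). None of these is 1, so 3 has order 16 = φ(17), so it is a primitive root mod 17.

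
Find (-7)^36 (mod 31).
Using Fermat: (-7)^{30} ≡ 1 (mod 31). 36 ≡ 6 (mod 30). So (-7)^{36} ≡ (-7)^{6} ≡ 4 (mod 31)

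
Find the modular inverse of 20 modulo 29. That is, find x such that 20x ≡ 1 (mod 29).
16

Using Extended Euclidean Algorithm:
gcd(20, 29) = 1
Bezout coefficients: 20 × -13 + 29 × 9 = 1
So 20 × -13 ≡ 1 (mod 29)
The inverse is -13 mod 29 = 16
Verification: 20 × 16 = 320 = 11 × 29 + 1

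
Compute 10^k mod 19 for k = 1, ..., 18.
g^1, g^2, ..., g^{18} mod 19: {10, 5, 12, 6, 3, 11, 15, 17, 18, 9, 14, 7, 13, 16, 8, 4, 2, 1}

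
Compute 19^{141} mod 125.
69

Using successive squaring:
Binary expansion of 141: 10001101
Powers of 19 mod 125 (each is the square of the previous):
  19^1 ≡ 19 (mod 125)
  19^2 ≡ 19² = 361 ≡ 111 (mod 125)
  19^4 ≡ 111² = 12321 ≡ 71 (mod 125)
  19^8 ≡ 71² = 5041 ≡ 41 (mod 125)
  19^16 ≡ 41² = 1681 ≡ 56 (mod 125)
  19^32 ≡ 56² = 3136 ≡ 11 (mod 125)
  19^64 ≡ 11² = 121 ≡ 121 (mod 125)
  19^128 ≡ 121² = 14641 ≡ 16 (mod 125)
141 = 128 + 8 + 4 + 1, so 19^141 = 19^128 × 19^8 × 19^4 × 19^1 ≡ 16 × 41 × 71 × 19 (mod 125)
Multiplying step by step:
  16 × 41 = 656 ≡ 31 (mod 125)
  31 × 71 = 2201 ≡ 76 (mod 125)
  76 × 19 = 1444 ≡ 69 (mod 125)
Result: 19^141 ≡ 69 (mod 125)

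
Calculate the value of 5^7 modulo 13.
7 = 4 + 2 + 1 (binary 111). Repeated squaring mod 13: 5^1 ≡ 5; 5^2 ≡ 5² = 25 ≡ 12; 5^4 ≡ 12² = 144 ≡ 1. Multiply: 5^7 = 5^4 × 5^2 × 5^1 ≡ 1 × 12 × 5 (mod 13): 1 × 12 = 12 ≡ 12; 12 × 5 = 60 ≡ 8. So 5^7 ≡ 8 (mod 13).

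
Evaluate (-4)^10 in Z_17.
(-4) ≡ 13 (mod 17). 10 = 8 + 2 (binary 1010). Repeated squaring mod 17: 13^1 ≡ 13; 13^2 ≡ 13² = 169 ≡ 16; 13^4 ≡ 16² = 256 ≡ 1; 13^8 ≡ 1² = 1 ≡ 1. Multiply: (-4)^10 ≡ 13^8 × 13^2 ≡ 1 × 16 (mod 17): 1 × 16 = 16 ≡ 16. So (-4)^10 ≡ 16 (mod 17).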